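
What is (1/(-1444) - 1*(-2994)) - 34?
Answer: 4274239/1444 ≈ 2960.0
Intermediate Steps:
(1/(-1444) - 1*(-2994)) - 34 = (-1/1444 + 2994) - 34 = 4323335/1444 - 34 = 4274239/1444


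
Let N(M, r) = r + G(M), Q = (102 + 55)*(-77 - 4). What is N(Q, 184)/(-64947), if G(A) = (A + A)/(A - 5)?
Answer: -1183141/413127867 ≈ -0.0028639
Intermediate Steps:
G(A) = 2*A/(-5 + A) (G(A) = (2*A)/(-5 + A) = 2*A/(-5 + A))
Q = -12717 (Q = 157*(-81) = -12717)
N(M, r) = r + 2*M/(-5 + M)
N(Q, 184)/(-64947) = ((2*(-12717) + 184*(-5 - 12717))/(-5 - 12717))/(-64947) = ((-25434 + 184*(-12722))/(-12722))*(-1/64947) = -(-25434 - 2340848)/12722*(-1/64947) = -1/12722*(-2366282)*(-1/64947) = (1183141/6361)*(-1/64947) = -1183141/413127867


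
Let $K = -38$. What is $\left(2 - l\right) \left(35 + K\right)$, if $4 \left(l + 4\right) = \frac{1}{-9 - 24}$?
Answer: $- \frac{793}{44} \approx -18.023$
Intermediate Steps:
$l = - \frac{529}{132}$ ($l = -4 + \frac{1}{4 \left(-9 - 24\right)} = -4 + \frac{1}{4 \left(-33\right)} = -4 + \frac{1}{4} \left(- \frac{1}{33}\right) = -4 - \frac{1}{132} = - \frac{529}{132} \approx -4.0076$)
$\left(2 - l\right) \left(35 + K\right) = \left(2 - - \frac{529}{132}\right) \left(35 - 38\right) = \left(2 + \frac{529}{132}\right) \left(-3\right) = \frac{793}{132} \left(-3\right) = - \frac{793}{44}$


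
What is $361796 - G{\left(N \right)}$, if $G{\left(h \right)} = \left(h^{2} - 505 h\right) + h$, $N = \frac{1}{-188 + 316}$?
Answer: $\frac{5927730175}{16384} \approx 3.618 \cdot 10^{5}$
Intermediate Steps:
$N = \frac{1}{128} \approx 0.0078125$
$G{\left(h \right)} = h^{2} - 504 h$
$361796 - G{\left(N \right)} = 361796 - \frac{-504 + \frac{1}{128}}{128} = 361796 - \frac{1}{128} \left(- \frac{64511}{128}\right) = 361796 - - \frac{64511}{16384} = 361796 + \frac{64511}{16384} = \frac{5927730175}{16384}$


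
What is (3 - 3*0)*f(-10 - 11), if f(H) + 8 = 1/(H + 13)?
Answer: -195/8 ≈ -24.375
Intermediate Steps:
f(H) = -8 + 1/(13 + H) (f(H) = -8 + 1/(H + 13) = -8 + 1/(13 + H))
(3 - 3*0)*f(-10 - 11) = (3 - 3*0)*((-103 - 8*(-10 - 11))/(13 + (-10 - 11))) = (3 + 0)*((-103 - 8*(-21))/(13 - 21)) = 3*((-103 + 168)/(-8)) = 3*(-1/8*65) = 3*(-65/8) = -195/8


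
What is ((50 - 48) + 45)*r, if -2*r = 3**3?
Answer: -1269/2 ≈ -634.50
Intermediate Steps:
r = -27/2 (r = -1/2*3**3 = -1/2*27 = -27/2 ≈ -13.500)
((50 - 48) + 45)*r = ((50 - 48) + 45)*(-27/2) = (2 + 45)*(-27/2) = 47*(-27/2) = -1269/2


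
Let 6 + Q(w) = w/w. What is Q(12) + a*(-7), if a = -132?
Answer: 919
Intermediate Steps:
Q(w) = -5 (Q(w) = -6 + w/w = -6 + 1 = -5)
Q(12) + a*(-7) = -5 - 132*(-7) = -5 + 924 = 919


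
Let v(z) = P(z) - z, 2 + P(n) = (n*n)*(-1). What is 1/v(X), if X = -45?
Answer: -1/1982 ≈ -0.00050454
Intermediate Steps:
P(n) = -2 - n**2 (P(n) = -2 + (n*n)*(-1) = -2 + n**2*(-1) = -2 - n**2)
v(z) = -2 - z - z**2 (v(z) = (-2 - z**2) - z = -2 - z - z**2)
1/v(X) = 1/(-2 - 1*(-45) - 1*(-45)**2) = 1/(-2 + 45 - 1*2025) = 1/(-2 + 45 - 2025) = 1/(-1982) = -1/1982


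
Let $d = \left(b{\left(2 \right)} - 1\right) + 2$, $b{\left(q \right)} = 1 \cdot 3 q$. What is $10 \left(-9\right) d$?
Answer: $-630$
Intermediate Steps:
$b{\left(q \right)} = 3 q$
$d = 7$ ($d = \left(3 \cdot 2 - 1\right) + 2 = \left(6 - 1\right) + 2 = 5 + 2 = 7$)
$10 \left(-9\right) d = 10 \left(-9\right) 7 = \left(-90\right) 7 = -630$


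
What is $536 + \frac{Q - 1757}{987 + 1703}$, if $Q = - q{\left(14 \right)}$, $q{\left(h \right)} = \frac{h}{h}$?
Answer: $\frac{720041}{1345} \approx 535.35$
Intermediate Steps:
$q{\left(h \right)} = 1$
$Q = -1$ ($Q = \left(-1\right) 1 = -1$)
$536 + \frac{Q - 1757}{987 + 1703} = 536 + \frac{-1 - 1757}{987 + 1703} = 536 - \frac{1758}{2690} = 536 - \frac{879}{1345} = \frac{720041}{1345}$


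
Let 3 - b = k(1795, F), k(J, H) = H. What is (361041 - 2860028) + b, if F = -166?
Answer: -2498818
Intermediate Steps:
b = 169 (b = 3 - 1*(-166) = 3 + 166 = 169)
(361041 - 2860028) + b = (361041 - 2860028) + 169 = -2498987 + 169 = -2498818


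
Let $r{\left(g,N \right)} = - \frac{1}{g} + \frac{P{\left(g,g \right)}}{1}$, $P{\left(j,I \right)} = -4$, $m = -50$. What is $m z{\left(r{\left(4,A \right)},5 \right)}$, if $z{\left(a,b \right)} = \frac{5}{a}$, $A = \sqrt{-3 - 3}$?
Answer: $\frac{1000}{17} \approx 58.824$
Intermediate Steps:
$A = i \sqrt{6}$ ($A = \sqrt{-6} = i \sqrt{6} \approx 2.4495 i$)
$r{\left(g,N \right)} = -4 - \frac{1}{g}$ ($r{\left(g,N \right)} = - \frac{1}{g} - \frac{4}{1} = - \frac{1}{g} - 4 = -4 - \frac{1}{g}$)
$m z{\left(r{\left(4,A \right)},5 \right)} = - 50 \frac{5}{-4 - \frac{1}{4}} = - 50 \frac{5}{- \frac{17}{4}} = - 50 \cdot 5 \left(- \frac{4}{17}\right) = \left(-50\right) \left(- \frac{20}{17}\right) = \frac{1000}{17}$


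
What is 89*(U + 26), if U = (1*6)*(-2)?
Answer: 1246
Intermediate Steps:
U = -12 (U = 6*(-2) = -12)
89*(U + 26) = 89*(-12 + 26) = 89*14 = 1246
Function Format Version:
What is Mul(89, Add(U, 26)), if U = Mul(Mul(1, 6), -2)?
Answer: 1246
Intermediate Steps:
U = -12 (U = Mul(6, -2) = -12)
Mul(89, Add(U, 26)) = Mul(89, Add(-12, 26)) = Mul(89, 14) = 1246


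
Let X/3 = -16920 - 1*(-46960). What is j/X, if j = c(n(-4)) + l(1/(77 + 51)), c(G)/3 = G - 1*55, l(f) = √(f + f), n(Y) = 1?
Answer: -259/144192 ≈ -0.0017962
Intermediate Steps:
l(f) = √2*√f (l(f) = √(2*f) = √2*√f)
X = 90120 (X = 3*(-16920 - 1*(-46960)) = 3*(-16920 + 46960) = 3*30040 = 90120)
c(G) = -165 + 3*G (c(G) = 3*(G - 1*55) = 3*(G - 55) = 3*(-55 + G) = -165 + 3*G)
j = -1295/8 (j = (-165 + 3*1) + √2*√(1/(77 + 51)) = (-165 + 3) + √2*√(1/128) = -162 + √2*√(1/128) = -162 + √2*(√2/16) = -162 + ⅛ = -1295/8 ≈ -161.88)
j/X = -1295/8/90120 = -1295/8*1/90120 = -259/144192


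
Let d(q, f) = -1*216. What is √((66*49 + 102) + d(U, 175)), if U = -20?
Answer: 4*√195 ≈ 55.857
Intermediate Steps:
d(q, f) = -216
√((66*49 + 102) + d(U, 175)) = √((66*49 + 102) - 216) = √((3234 + 102) - 216) = √(3336 - 216) = √3120 = 4*√195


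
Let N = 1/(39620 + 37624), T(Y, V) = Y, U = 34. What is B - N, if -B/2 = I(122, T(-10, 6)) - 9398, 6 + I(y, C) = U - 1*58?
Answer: 1456512863/77244 ≈ 18856.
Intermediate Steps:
I(y, C) = -30 (I(y, C) = -6 + (34 - 1*58) = -6 + (34 - 58) = -6 - 24 = -30)
N = 1/77244 ≈ 1.2946e-5
B = 18856 (B = -2*(-30 - 9398) = -2*(-9428) = 18856)
B - N = 18856 - 1*1/77244 = 18856 - 1/77244 = 1456512863/77244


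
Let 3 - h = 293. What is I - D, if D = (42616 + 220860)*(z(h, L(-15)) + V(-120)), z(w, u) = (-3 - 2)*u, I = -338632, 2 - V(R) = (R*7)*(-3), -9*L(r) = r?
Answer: 1995868708/3 ≈ 6.6529e+8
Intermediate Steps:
h = -290 (h = 3 - 1*293 = 3 - 293 = -290)
L(r) = -r/9
V(R) = 2 + 21*R (V(R) = 2 - R*7*(-3) = 2 - 7*R*(-3) = 2 - (-21)*R = 2 + 21*R)
z(w, u) = -5*u
D = -1996884604/3 (D = (42616 + 220860)*(-(-5)*(-15)/9 + (2 + 21*(-120))) = 263476*(-5*5/3 + (2 - 2520)) = 263476*(-25/3 - 2518) = 263476*(-7579/3) = -1996884604/3 ≈ -6.6563e+8)
I - D = -338632 - 1*(-1996884604/3) = -338632 + 1996884604/3 = 1995868708/3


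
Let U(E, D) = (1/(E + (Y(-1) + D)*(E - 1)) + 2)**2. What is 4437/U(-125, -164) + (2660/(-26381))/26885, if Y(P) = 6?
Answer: 1440485560477536583/1298677827885383 ≈ 1109.2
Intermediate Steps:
U(E, D) = (2 + 1/(E + (-1 + E)*(6 + D)))**2 (U(E, D) = (1/(E + (6 + D)*(E - 1)) + 2)**2 = (1/(E + (6 + D)*(-1 + E)) + 2)**2 = (1/(E + (-1 + E)*(6 + D)) + 2)**2 = (2 + 1/(E + (-1 + E)*(6 + D)))**2)
4437/U(-125, -164) + (2660/(-26381))/26885 = 4437/(((-11 - 2*(-164) + 14*(-125) + 2*(-164)*(-125))**2/(-6 - 1*(-164) + 7*(-125) - 164*(-125))**2)) + (2660/(-26381))/26885 = 4437/(((-11 + 328 - 1750 + 41000)**2/(-6 + 164 - 875 + 20500)**2)) + (2660*(-1/26381))*(1/26885) = 4437/((39567**2/19783**2)) - 2660/26381*1/26885 = 4437/((1565547489*(1/391367089))) - 28/7465823 = 4437/(1565547489/391367089) - 28/7465823 = 4437*(391367089/1565547489) - 28/7465823 = 192943974877/173949721 - 28/7465823 = 1440485560477536583/1298677827885383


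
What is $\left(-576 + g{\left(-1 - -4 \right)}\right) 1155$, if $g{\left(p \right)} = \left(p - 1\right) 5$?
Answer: $-653730$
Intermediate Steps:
$g{\left(p \right)} = -5 + 5 p$ ($g{\left(p \right)} = \left(-1 + p\right) 5 = -5 + 5 p$)
$\left(-576 + g{\left(-1 - -4 \right)}\right) 1155 = \left(-576 - \left(5 - 5 \left(-1 - -4\right)\right)\right) 1155 = \left(-576 - \left(5 - 5 \left(-1 + 4\right)\right)\right) 1155 = \left(-576 + \left(-5 + 5 \cdot 3\right)\right) 1155 = \left(-576 + \left(-5 + 15\right)\right) 1155 = \left(-576 + 10\right) 1155 = \left(-566\right) 1155 = -653730$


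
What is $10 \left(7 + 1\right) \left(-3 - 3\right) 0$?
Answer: $0$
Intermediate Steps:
$10 \left(7 + 1\right) \left(-3 - 3\right) 0 = 10 \cdot 8 \left(-6\right) 0 = 10 \left(-48\right) 0 = \left(-480\right) 0 = 0$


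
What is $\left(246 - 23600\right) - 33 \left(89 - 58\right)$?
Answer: $-24377$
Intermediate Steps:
$\left(246 - 23600\right) - 33 \left(89 - 58\right) = -23354 - 1023 = -24377$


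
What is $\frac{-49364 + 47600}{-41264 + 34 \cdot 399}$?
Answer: $\frac{882}{13849} \approx 0.063687$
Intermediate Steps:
$\frac{-49364 + 47600}{-41264 + 34 \cdot 399} = - \frac{1764}{-41264 + 13566} = - \frac{1764}{-27698} = \left(-1764\right) \left(- \frac{1}{27698}\right) = \frac{882}{13849}$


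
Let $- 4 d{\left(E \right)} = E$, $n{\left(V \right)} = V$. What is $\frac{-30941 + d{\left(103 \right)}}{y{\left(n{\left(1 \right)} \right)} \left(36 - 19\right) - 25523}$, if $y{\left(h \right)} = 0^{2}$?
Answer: $\frac{123867}{102092} \approx 1.2133$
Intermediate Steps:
$y{\left(h \right)} = 0$
$d{\left(E \right)} = - \frac{E}{4}$
$\frac{-30941 + d{\left(103 \right)}}{y{\left(n{\left(1 \right)} \right)} \left(36 - 19\right) - 25523} = \frac{-30941 - \frac{103}{4}}{0 \left(36 - 19\right) - 25523} = \frac{-30941 - \frac{103}{4}}{0 \cdot 17 - 25523} = - \frac{123867}{4 \left(0 - 25523\right)} = - \frac{123867}{4 \left(-25523\right)} = \left(- \frac{123867}{4}\right) \left(- \frac{1}{25523}\right) = \frac{123867}{102092}$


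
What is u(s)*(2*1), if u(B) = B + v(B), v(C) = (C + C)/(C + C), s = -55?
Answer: -108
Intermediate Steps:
v(C) = 1 (v(C) = (2*C)/((2*C)) = (2*C)*(1/(2*C)) = 1)
u(B) = 1 + B (u(B) = B + 1 = 1 + B)
u(s)*(2*1) = (1 - 55)*(2*1) = -54*2 = -108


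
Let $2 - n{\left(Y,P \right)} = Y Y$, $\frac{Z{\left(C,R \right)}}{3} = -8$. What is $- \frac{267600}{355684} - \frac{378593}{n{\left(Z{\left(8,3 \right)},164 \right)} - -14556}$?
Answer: $- \frac{34600263953}{1243293422} \approx -27.83$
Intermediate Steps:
$Z{\left(C,R \right)} = -24$ ($Z{\left(C,R \right)} = 3 \left(-8\right) = -24$)
$n{\left(Y,P \right)} = 2 - Y^{2}$ ($n{\left(Y,P \right)} = 2 - Y Y = 2 - Y^{2}$)
$- \frac{267600}{355684} - \frac{378593}{n{\left(Z{\left(8,3 \right)},164 \right)} - -14556} = - \frac{267600}{355684} - \frac{378593}{\left(2 - \left(-24\right)^{2}\right) - -14556} = \left(-267600\right) \frac{1}{355684} - \frac{378593}{\left(2 - 576\right) + 14556} = - \frac{66900}{88921} - \frac{378593}{\left(2 - 576\right) + 14556} = - \frac{66900}{88921} - \frac{378593}{-574 + 14556} = - \frac{66900}{88921} - \frac{378593}{13982} = - \frac{34600263953}{1243293422}$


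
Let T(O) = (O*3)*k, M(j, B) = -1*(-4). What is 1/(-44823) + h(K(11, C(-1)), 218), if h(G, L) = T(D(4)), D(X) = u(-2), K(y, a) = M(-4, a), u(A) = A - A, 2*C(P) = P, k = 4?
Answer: -1/44823 ≈ -2.2310e-5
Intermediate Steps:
C(P) = P/2
u(A) = 0
M(j, B) = 4
K(y, a) = 4
D(X) = 0
T(O) = 12*O (T(O) = (O*3)*4 = (3*O)*4 = 12*O)
h(G, L) = 0 (h(G, L) = 12*0 = 0)
1/(-44823) + h(K(11, C(-1)), 218) = 1/(-44823) + 0 = -1/44823 + 0 = -1/44823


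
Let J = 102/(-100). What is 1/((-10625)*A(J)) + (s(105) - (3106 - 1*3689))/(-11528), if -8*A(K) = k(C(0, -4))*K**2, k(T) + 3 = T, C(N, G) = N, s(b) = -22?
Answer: -6798737/139018248 ≈ -0.048905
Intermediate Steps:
J = -51/50 (J = 102*(-1/100) = -51/50 ≈ -1.0200)
k(T) = -3 + T
A(K) = 3*K**2/8 (A(K) = -(-3 + 0)*K**2/8 = -(-3)*K**2/8 = 3*K**2/8)
1/((-10625)*A(J)) + (s(105) - (3106 - 1*3689))/(-11528) = 1/((-10625)*((3*(-51/50)**2/8))) + (-22 - (3106 - 1*3689))/(-11528) = -1/(10625*((3/8)*(2601/2500))) + (-22 - (3106 - 3689))*(-1/11528) = -1/(10625*7803/20000) + (-22 - 1*(-583))*(-1/11528) = -1/10625*20000/7803 + (-22 + 583)*(-1/11528) = -32/132651 + 561*(-1/11528) = -32/132651 - 51/1048 = -6798737/139018248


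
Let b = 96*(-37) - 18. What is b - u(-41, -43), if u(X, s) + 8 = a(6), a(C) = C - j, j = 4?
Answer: -3564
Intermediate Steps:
a(C) = -4 + C (a(C) = C - 1*4 = C - 4 = -4 + C)
u(X, s) = -6 (u(X, s) = -8 + (-4 + 6) = -8 + 2 = -6)
b = -3570 (b = -3552 - 18 = -3570)
b - u(-41, -43) = -3570 - 1*(-6) = -3570 + 6 = -3564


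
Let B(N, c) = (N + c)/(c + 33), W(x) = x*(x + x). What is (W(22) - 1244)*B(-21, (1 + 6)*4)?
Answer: -1932/61 ≈ -31.672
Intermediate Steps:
W(x) = 2*x² (W(x) = x*(2*x) = 2*x²)
B(N, c) = (N + c)/(33 + c)
(W(22) - 1244)*B(-21, (1 + 6)*4) = (2*22² - 1244)*((-21 + (1 + 6)*4)/(33 + (1 + 6)*4)) = (2*484 - 1244)*((-21 + 7*4)/(33 + 7*4)) = (968 - 1244)*((-21 + 28)/(33 + 28)) = -276*7/61 = -1932/61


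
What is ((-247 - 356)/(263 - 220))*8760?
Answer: -5282280/43 ≈ -1.2284e+5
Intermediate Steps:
((-247 - 356)/(263 - 220))*8760 = -603/43*8760 = -5282280/43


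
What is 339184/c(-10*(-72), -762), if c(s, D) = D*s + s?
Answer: -21199/34245 ≈ -0.61904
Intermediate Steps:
c(s, D) = s + D*s
339184/c(-10*(-72), -762) = 339184/(((-10*(-72))*(1 - 762))) = 339184/((720*(-761))) = 339184/(-547920) = 339184*(-1/547920) = -21199/34245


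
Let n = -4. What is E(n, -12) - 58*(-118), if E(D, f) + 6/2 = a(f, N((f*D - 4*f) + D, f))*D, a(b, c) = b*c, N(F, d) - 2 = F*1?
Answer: 11353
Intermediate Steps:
N(F, d) = 2 + F (N(F, d) = 2 + F*1 = 2 + F)
E(D, f) = -3 + D*f*(2 + D - 4*f + D*f) (E(D, f) = -3 + (f*(2 + ((f*D - 4*f) + D)))*D = -3 + (f*(2 + ((D*f - 4*f) + D)))*D = -3 + (f*(2 + ((-4*f + D*f) + D)))*D = -3 + (f*(2 + (D - 4*f + D*f)))*D = -3 + (f*(2 + D - 4*f + D*f))*D = -3 + D*f*(2 + D - 4*f + D*f))
E(n, -12) - 58*(-118) = (-3 - 4*(-12)*(2 - 4 - 4*(-12) - 4*(-12))) - 58*(-118) = (-3 - 4*(-12)*(2 - 4 + 48 + 48)) + 6844 = (-3 - 4*(-12)*94) + 6844 = (-3 + 4512) + 6844 = 4509 + 6844 = 11353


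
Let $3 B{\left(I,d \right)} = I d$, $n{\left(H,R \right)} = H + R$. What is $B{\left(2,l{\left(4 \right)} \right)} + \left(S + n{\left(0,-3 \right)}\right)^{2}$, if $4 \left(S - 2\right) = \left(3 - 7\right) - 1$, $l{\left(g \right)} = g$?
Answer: $\frac{371}{48} \approx 7.7292$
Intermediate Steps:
$B{\left(I,d \right)} = \frac{I d}{3}$
$S = \frac{3}{4}$ ($S = 2 + \frac{\left(3 - 7\right) - 1}{4} = 2 + \frac{-4 - 1}{4} = 2 + \frac{1}{4} \left(-5\right) = 2 - \frac{5}{4} = \frac{3}{4} \approx 0.75$)
$B{\left(2,l{\left(4 \right)} \right)} + \left(S + n{\left(0,-3 \right)}\right)^{2} = \frac{1}{3} \cdot 2 \cdot 4 + \left(\frac{3}{4} + \left(0 - 3\right)\right)^{2} = \frac{8}{3} + \left(\frac{3}{4} - 3\right)^{2} = \frac{8}{3} + \left(- \frac{9}{4}\right)^{2} = \frac{8}{3} + \frac{81}{16} = \frac{371}{48}$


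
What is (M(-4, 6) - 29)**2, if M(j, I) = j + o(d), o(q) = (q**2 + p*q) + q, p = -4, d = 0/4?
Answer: 1089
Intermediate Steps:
d = 0 (d = 0*(1/4) = 0)
o(q) = q**2 - 3*q (o(q) = (q**2 - 4*q) + q = q**2 - 3*q)
M(j, I) = j (M(j, I) = j + 0*(-3 + 0) = j + 0*(-3) = j + 0 = j)
(M(-4, 6) - 29)**2 = (-4 - 29)**2 = (-33)**2 = 1089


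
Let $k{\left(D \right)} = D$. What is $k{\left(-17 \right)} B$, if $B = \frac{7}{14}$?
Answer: $- \frac{17}{2} \approx -8.5$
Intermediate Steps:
$B = \frac{1}{2}$ ($B = 7 \cdot \frac{1}{14} = \frac{1}{2} \approx 0.5$)
$k{\left(-17 \right)} B = \left(-17\right) \frac{1}{2} = - \frac{17}{2}$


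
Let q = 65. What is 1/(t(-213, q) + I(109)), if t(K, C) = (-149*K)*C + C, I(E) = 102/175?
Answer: 175/361019852 ≈ 4.8474e-7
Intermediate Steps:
I(E) = 102/175 (I(E) = 102*(1/175) = 102/175)
t(K, C) = C - 149*C*K (t(K, C) = -149*C*K + C = C - 149*C*K)
1/(t(-213, q) + I(109)) = 1/(65*(1 - 149*(-213)) + 102/175) = 1/(65*(1 + 31737) + 102/175) = 1/(65*31738 + 102/175) = 1/(2062970 + 102/175) = 1/(361019852/175) = 175/361019852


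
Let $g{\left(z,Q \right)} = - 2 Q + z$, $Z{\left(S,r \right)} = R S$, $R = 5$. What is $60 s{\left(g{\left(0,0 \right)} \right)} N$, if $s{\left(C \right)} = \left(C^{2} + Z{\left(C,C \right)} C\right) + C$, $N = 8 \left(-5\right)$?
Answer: $0$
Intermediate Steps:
$Z{\left(S,r \right)} = 5 S$
$g{\left(z,Q \right)} = z - 2 Q$
$N = -40$
$s{\left(C \right)} = C + 6 C^{2}$ ($s{\left(C \right)} = \left(C^{2} + 5 C C\right) + C = \left(C^{2} + 5 C^{2}\right) + C = 6 C^{2} + C = C + 6 C^{2}$)
$60 s{\left(g{\left(0,0 \right)} \right)} N = 60 \left(0 - 0\right) \left(1 + 6 \left(0 - 0\right)\right) \left(-40\right) = 60 \left(0 + 0\right) \left(1 + 6 \left(0 + 0\right)\right) \left(-40\right) = 60 \cdot 0 \left(1 + 6 \cdot 0\right) \left(-40\right) = 60 \cdot 0 \left(1 + 0\right) \left(-40\right) = 60 \cdot 0 \cdot 1 \left(-40\right) = 60 \cdot 0 \left(-40\right) = 0 \left(-40\right) = 0$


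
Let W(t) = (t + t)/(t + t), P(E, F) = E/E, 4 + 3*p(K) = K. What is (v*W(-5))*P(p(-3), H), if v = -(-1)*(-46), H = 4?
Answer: -46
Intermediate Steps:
p(K) = -4/3 + K/3
P(E, F) = 1
W(t) = 1 (W(t) = (2*t)/((2*t)) = (2*t)*(1/(2*t)) = 1)
v = -46 (v = -1*46 = -46)
(v*W(-5))*P(p(-3), H) = -46*1*1 = -46*1 = -46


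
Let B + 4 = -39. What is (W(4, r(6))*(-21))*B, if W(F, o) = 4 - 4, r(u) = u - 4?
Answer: 0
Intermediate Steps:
B = -43 (B = -4 - 39 = -43)
r(u) = -4 + u
W(F, o) = 0
(W(4, r(6))*(-21))*B = (0*(-21))*(-43) = 0*(-43) = 0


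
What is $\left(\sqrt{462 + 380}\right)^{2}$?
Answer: $842$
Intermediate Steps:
$\left(\sqrt{462 + 380}\right)^{2} = \left(\sqrt{842}\right)^{2} = 842$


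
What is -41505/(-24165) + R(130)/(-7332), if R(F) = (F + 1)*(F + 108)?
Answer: -4990019/1968642 ≈ -2.5348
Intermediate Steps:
R(F) = (1 + F)*(108 + F)
-41505/(-24165) + R(130)/(-7332) = -41505/(-24165) + (108 + 130² + 109*130)/(-7332) = -41505*(-1/24165) + (108 + 16900 + 14170)*(-1/7332) = 2767/1611 + 31178*(-1/7332) = 2767/1611 - 15589/3666 = -4990019/1968642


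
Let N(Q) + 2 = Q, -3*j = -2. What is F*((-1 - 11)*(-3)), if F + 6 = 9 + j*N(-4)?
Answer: -36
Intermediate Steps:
j = 2/3 (j = -1/3*(-2) = 2/3 ≈ 0.66667)
N(Q) = -2 + Q
F = -1 (F = -6 + (9 + 2*(-2 - 4)/3) = -6 + (9 + (2/3)*(-6)) = -6 + (9 - 4) = -6 + 5 = -1)
F*((-1 - 11)*(-3)) = -(-1 - 11)*(-3) = -(-12)*(-3) = -1*36 = -36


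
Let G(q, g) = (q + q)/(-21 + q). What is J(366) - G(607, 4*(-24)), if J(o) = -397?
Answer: -116928/293 ≈ -399.07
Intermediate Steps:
G(q, g) = 2*q/(-21 + q) (G(q, g) = (2*q)/(-21 + q) = 2*q/(-21 + q))
J(366) - G(607, 4*(-24)) = -397 - 2*607/(-21 + 607) = -397 - 2*607/586 = -397 - 1*607/293 = -397 - 607/293 = -116928/293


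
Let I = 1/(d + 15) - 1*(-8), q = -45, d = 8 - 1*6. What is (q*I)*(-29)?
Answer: 178785/17 ≈ 10517.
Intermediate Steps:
d = 2 (d = 8 - 6 = 2)
I = 137/17 (I = 1/(2 + 15) - 1*(-8) = 1/17 + 8 = 137/17 ≈ 8.0588)
(q*I)*(-29) = -45*137/17*(-29) = -6165/17*(-29) = 178785/17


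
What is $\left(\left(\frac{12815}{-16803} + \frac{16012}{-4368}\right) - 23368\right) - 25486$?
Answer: $- \frac{298832414831}{6116292} \approx -48858.0$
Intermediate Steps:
$\left(\left(\frac{12815}{-16803} + \frac{16012}{-4368}\right) - 23368\right) - 25486 = \left(\left(12815 \left(- \frac{1}{16803}\right) + 16012 \left(- \frac{1}{4368}\right)\right) - 23368\right) - 25486 = \left(\left(- \frac{12815}{16803} - \frac{4003}{1092}\right) - 23368\right) - 25486 = \left(- \frac{27085463}{6116292} - 23368\right) - 25486 = - \frac{142952596919}{6116292} - 25486 = - \frac{298832414831}{6116292}$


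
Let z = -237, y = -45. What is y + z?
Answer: -282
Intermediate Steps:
y + z = -45 - 237 = -282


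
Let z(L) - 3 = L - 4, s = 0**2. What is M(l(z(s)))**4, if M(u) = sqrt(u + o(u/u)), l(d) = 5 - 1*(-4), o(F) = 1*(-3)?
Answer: 36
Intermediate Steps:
s = 0
o(F) = -3
z(L) = -1 + L (z(L) = 3 + (L - 4) = 3 + (-4 + L) = -1 + L)
l(d) = 9 (l(d) = 5 + 4 = 9)
M(u) = sqrt(-3 + u) (M(u) = sqrt(u - 3) = sqrt(-3 + u))
M(l(z(s)))**4 = (sqrt(-3 + 9))**4 = (sqrt(6))**4 = 36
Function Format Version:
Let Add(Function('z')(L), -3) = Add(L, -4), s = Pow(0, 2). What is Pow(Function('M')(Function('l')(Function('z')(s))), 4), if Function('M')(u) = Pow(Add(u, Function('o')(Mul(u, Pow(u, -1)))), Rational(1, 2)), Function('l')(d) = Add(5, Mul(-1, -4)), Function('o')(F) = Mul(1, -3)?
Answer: 36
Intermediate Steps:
s = 0
Function('o')(F) = -3
Function('z')(L) = Add(-1, L) (Function('z')(L) = Add(3, Add(L, -4)) = Add(3, Add(-4, L)) = Add(-1, L))
Function('l')(d) = 9 (Function('l')(d) = Add(5, 4) = 9)
Function('M')(u) = Pow(Add(-3, u), Rational(1, 2)) (Function('M')(u) = Pow(Add(u, -3), Rational(1, 2)) = Pow(Add(-3, u), Rational(1, 2)))
Pow(Function('M')(Function('l')(Function('z')(s))), 4) = Pow(Pow(Add(-3, 9), Rational(1, 2)), 4) = Pow(Pow(6, Rational(1, 2)), 4) = 36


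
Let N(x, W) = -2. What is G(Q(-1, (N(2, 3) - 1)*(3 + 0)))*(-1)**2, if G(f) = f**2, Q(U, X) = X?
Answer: 81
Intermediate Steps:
G(Q(-1, (N(2, 3) - 1)*(3 + 0)))*(-1)**2 = ((-2 - 1)*(3 + 0))**2*(-1)**2 = (-3*3)**2*1 = (-9)**2*1 = 81*1 = 81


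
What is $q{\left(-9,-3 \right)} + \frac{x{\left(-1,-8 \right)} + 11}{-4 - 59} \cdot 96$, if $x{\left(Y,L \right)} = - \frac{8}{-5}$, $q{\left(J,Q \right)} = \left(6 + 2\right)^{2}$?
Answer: $\frac{224}{5} \approx 44.8$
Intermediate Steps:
$q{\left(J,Q \right)} = 64$ ($q{\left(J,Q \right)} = 8^{2} = 64$)
$x{\left(Y,L \right)} = \frac{8}{5}$ ($x{\left(Y,L \right)} = \left(-8\right) \left(- \frac{1}{5}\right) = \frac{8}{5}$)
$q{\left(-9,-3 \right)} + \frac{x{\left(-1,-8 \right)} + 11}{-4 - 59} \cdot 96 = 64 + \frac{\frac{8}{5} + 11}{-4 - 59} \cdot 96 = 64 + \frac{63}{5 \left(-63\right)} 96 = 64 + \frac{63}{5} \left(- \frac{1}{63}\right) 96 = 64 - \frac{96}{5} = \frac{224}{5}$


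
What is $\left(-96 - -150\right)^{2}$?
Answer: $2916$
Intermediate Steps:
$\left(-96 - -150\right)^{2} = \left(-96 + 150\right)^{2} = 54^{2} = 2916$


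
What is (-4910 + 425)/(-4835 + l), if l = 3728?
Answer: 1495/369 ≈ 4.0515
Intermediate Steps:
(-4910 + 425)/(-4835 + l) = (-4910 + 425)/(-4835 + 3728) = -4485/(-1107) = -4485*(-1/1107) = 1495/369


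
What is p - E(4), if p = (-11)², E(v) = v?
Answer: 117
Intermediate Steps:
p = 121
p - E(4) = 121 - 1*4 = 121 - 4 = 117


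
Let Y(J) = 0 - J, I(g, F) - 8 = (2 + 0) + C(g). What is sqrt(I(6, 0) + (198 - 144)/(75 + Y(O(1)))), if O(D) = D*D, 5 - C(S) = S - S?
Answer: sqrt(21534)/37 ≈ 3.9661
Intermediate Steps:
C(S) = 5 (C(S) = 5 - (S - S) = 5 - 1*0 = 5 + 0 = 5)
O(D) = D**2
I(g, F) = 15 (I(g, F) = 8 + ((2 + 0) + 5) = 8 + (2 + 5) = 8 + 7 = 15)
Y(J) = -J
sqrt(I(6, 0) + (198 - 144)/(75 + Y(O(1)))) = sqrt(15 + (198 - 144)/(75 - 1*1**2)) = sqrt(15 + 54/(75 - 1*1)) = sqrt(15 + 54/(75 - 1)) = sqrt(15 + 54/74) = sqrt(15 + 54*(1/74)) = sqrt(15 + 27/37) = sqrt(582/37) = sqrt(21534)/37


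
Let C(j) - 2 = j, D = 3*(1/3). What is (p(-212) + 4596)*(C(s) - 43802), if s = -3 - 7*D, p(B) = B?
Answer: -192063040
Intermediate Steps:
D = 1 (D = 3*(1*(⅓)) = 3*(⅓) = 1)
s = -10 (s = -3 - 7*1 = -3 - 7 = -10)
C(j) = 2 + j
(p(-212) + 4596)*(C(s) - 43802) = (-212 + 4596)*((2 - 10) - 43802) = 4384*(-8 - 43802) = 4384*(-43810) = -192063040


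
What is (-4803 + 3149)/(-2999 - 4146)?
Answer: 1654/7145 ≈ 0.23149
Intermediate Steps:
(-4803 + 3149)/(-2999 - 4146) = -1654/(-7145) = -1654*(-1/7145) = 1654/7145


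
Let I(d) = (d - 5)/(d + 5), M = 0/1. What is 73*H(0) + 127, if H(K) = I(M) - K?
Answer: 54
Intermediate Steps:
M = 0 (M = 0*1 = 0)
I(d) = (-5 + d)/(5 + d)
H(K) = -1 - K (H(K) = (-5 + 0)/(5 + 0) - K = -5/5 - K = (⅕)*(-5) - K = -1 - K)
73*H(0) + 127 = 73*(-1 - 1*0) + 127 = 73*(-1 + 0) + 127 = 73*(-1) + 127 = -73 + 127 = 54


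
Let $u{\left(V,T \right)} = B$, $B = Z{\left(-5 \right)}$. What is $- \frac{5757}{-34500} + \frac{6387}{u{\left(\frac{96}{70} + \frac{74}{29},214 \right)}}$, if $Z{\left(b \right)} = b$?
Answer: $- \frac{14688181}{11500} \approx -1277.2$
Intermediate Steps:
$B = -5$
$u{\left(V,T \right)} = -5$
$- \frac{5757}{-34500} + \frac{6387}{u{\left(\frac{96}{70} + \frac{74}{29},214 \right)}} = - \frac{5757}{-34500} + \frac{6387}{-5} = \left(-5757\right) \left(- \frac{1}{34500}\right) + 6387 \left(- \frac{1}{5}\right) = \frac{1919}{11500} - \frac{6387}{5} = - \frac{14688181}{11500}$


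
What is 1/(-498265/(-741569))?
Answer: 741569/498265 ≈ 1.4883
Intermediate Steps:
1/(-498265/(-741569)) = 1/(-498265*(-1/741569)) = 1/(498265/741569) = 741569/498265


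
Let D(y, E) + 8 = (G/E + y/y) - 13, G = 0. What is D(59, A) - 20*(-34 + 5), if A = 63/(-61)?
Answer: 560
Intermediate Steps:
A = -63/61 (A = 63*(-1/61) = -63/61 ≈ -1.0328)
D(y, E) = -20 (D(y, E) = -8 + ((0/E + y/y) - 13) = -8 + ((0 + 1) - 13) = -8 + (1 - 13) = -8 - 12 = -20)
D(59, A) - 20*(-34 + 5) = -20 - 20*(-34 + 5) = -20 - 20*(-29) = -20 - 1*(-580) = -20 + 580 = 560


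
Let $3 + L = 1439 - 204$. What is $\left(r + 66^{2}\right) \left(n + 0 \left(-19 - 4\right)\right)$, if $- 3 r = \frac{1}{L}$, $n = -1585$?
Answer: $- \frac{25518143375}{3696} \approx -6.9043 \cdot 10^{6}$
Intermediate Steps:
$L = 1232$ ($L = -3 + \left(1439 - 204\right) = -3 + 1235 = 1232$)
$r = - \frac{1}{3696}$ ($r = - \frac{1}{3 \cdot 1232} = \left(- \frac{1}{3}\right) \frac{1}{1232} = - \frac{1}{3696} \approx -0.00027056$)
$\left(r + 66^{2}\right) \left(n + 0 \left(-19 - 4\right)\right) = \left(- \frac{1}{3696} + 66^{2}\right) \left(-1585 + 0 \left(-19 - 4\right)\right) = \left(- \frac{1}{3696} + 4356\right) \left(-1585 + 0 \left(-23\right)\right) = \frac{16099775 \left(-1585 + 0\right)}{3696} = \frac{16099775}{3696} \left(-1585\right) = - \frac{25518143375}{3696}$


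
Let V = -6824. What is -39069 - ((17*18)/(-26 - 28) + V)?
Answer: -96718/3 ≈ -32239.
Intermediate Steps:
-39069 - ((17*18)/(-26 - 28) + V) = -39069 - ((17*18)/(-26 - 28) - 6824) = -39069 - (306/(-54) - 6824) = -39069 - (306*(-1/54) - 6824) = -39069 - (-17/3 - 6824) = -39069 - 1*(-20489/3) = -39069 + 20489/3 = -96718/3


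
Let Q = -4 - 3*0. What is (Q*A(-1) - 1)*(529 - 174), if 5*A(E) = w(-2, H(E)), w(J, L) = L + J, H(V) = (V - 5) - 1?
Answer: 2201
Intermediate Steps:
H(V) = -6 + V (H(V) = (-5 + V) - 1 = -6 + V)
w(J, L) = J + L
A(E) = -8/5 + E/5 (A(E) = (-2 + (-6 + E))/5 = (-8 + E)/5 = -8/5 + E/5)
Q = -4 (Q = -4 + 0 = -4)
(Q*A(-1) - 1)*(529 - 174) = (-4*(-8/5 + (⅕)*(-1)) - 1)*(529 - 174) = (-4*(-8/5 - ⅕) - 1)*355 = (-4*(-9/5) - 1)*355 = (36/5 - 1)*355 = (31/5)*355 = 2201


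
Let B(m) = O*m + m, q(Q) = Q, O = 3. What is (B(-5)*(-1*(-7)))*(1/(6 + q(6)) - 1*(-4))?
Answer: -1715/3 ≈ -571.67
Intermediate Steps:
B(m) = 4*m (B(m) = 3*m + m = 4*m)
(B(-5)*(-1*(-7)))*(1/(6 + q(6)) - 1*(-4)) = ((4*(-5))*(-1*(-7)))*(1/(6 + 6) - 1*(-4)) = (-20*7)*(1/12 + 4) = -140*(1/12 + 4) = -140*49/12 = -1715/3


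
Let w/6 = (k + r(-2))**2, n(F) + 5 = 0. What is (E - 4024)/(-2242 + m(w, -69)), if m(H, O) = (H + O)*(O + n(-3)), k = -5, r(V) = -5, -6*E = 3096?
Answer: 1135/10384 ≈ 0.10930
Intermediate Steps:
E = -516 (E = -1/6*3096 = -516)
n(F) = -5 (n(F) = -5 + 0 = -5)
w = 600 (w = 6*(-5 - 5)**2 = 6*(-10)**2 = 6*100 = 600)
m(H, O) = (-5 + O)*(H + O) (m(H, O) = (H + O)*(O - 5) = (H + O)*(-5 + O) = (-5 + O)*(H + O))
(E - 4024)/(-2242 + m(w, -69)) = (-516 - 4024)/(-2242 + ((-69)**2 - 5*600 - 5*(-69) + 600*(-69))) = -4540/(-2242 + (4761 - 3000 + 345 - 41400)) = -4540/(-2242 - 39294) = -4540/(-41536) = -4540*(-1/41536) = 1135/10384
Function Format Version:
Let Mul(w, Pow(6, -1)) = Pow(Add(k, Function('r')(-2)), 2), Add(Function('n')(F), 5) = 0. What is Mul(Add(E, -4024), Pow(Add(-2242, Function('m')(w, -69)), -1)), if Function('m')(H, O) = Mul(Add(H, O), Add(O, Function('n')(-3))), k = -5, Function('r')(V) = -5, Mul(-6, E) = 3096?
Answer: Rational(1135, 10384) ≈ 0.10930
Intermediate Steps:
E = -516 (E = Mul(Rational(-1, 6), 3096) = -516)
Function('n')(F) = -5 (Function('n')(F) = Add(-5, 0) = -5)
w = 600 (w = Mul(6, Pow(Add(-5, -5), 2)) = Mul(6, Pow(-10, 2)) = Mul(6, 100) = 600)
Function('m')(H, O) = Mul(Add(-5, O), Add(H, O)) (Function('m')(H, O) = Mul(Add(H, O), Add(O, -5)) = Mul(Add(H, O), Add(-5, O)) = Mul(Add(-5, O), Add(H, O)))
Mul(Add(E, -4024), Pow(Add(-2242, Function('m')(w, -69)), -1)) = Mul(Add(-516, -4024), Pow(Add(-2242, Add(Pow(-69, 2), Mul(-5, 600), Mul(-5, -69), Mul(600, -69))), -1)) = Mul(-4540, Pow(Add(-2242, Add(4761, -3000, 345, -41400)), -1)) = Mul(-4540, Pow(Add(-2242, -39294), -1)) = Mul(-4540, Pow(-41536, -1)) = Mul(-4540, Rational(-1, 41536)) = Rational(1135, 10384)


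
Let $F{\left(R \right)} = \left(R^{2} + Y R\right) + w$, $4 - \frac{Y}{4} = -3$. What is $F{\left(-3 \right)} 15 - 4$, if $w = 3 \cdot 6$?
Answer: $-859$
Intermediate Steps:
$w = 18$
$Y = 28$ ($Y = 16 - -12 = 16 + 12 = 28$)
$F{\left(R \right)} = 18 + R^{2} + 28 R$ ($F{\left(R \right)} = \left(R^{2} + 28 R\right) + 18 = 18 + R^{2} + 28 R$)
$F{\left(-3 \right)} 15 - 4 = \left(18 + \left(-3\right)^{2} + 28 \left(-3\right)\right) 15 - 4 = \left(18 + 9 - 84\right) 15 - 4 = \left(-57\right) 15 - 4 = -855 - 4 = -859$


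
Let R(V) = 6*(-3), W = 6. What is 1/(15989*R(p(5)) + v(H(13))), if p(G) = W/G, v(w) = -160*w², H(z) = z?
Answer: -1/314842 ≈ -3.1762e-6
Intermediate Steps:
p(G) = 6/G
R(V) = -18
1/(15989*R(p(5)) + v(H(13))) = 1/(15989*(-18) - 160*13²) = 1/(-287802 - 160*169) = 1/(-287802 - 27040) = 1/(-314842) = -1/314842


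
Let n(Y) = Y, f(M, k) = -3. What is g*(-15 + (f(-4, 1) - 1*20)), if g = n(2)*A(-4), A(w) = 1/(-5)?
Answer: 76/5 ≈ 15.200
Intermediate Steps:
A(w) = -1/5
g = -2/5 (g = 2*(-1/5) = -2/5 ≈ -0.40000)
g*(-15 + (f(-4, 1) - 1*20)) = -2*(-15 + (-3 - 1*20))/5 = -2*(-15 + (-3 - 20))/5 = -2*(-15 - 23)/5 = -2/5*(-38) = 76/5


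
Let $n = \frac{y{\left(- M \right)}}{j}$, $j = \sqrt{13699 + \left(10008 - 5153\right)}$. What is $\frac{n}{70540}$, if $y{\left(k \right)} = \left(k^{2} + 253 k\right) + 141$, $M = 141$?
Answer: $- \frac{15651 \sqrt{18554}}{1308799160} \approx -0.0016289$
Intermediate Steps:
$j = \sqrt{18554}$ ($j = \sqrt{13699 + \left(10008 - 5153\right)} = \sqrt{13699 + 4855} = \sqrt{18554} \approx 136.21$)
$y{\left(k \right)} = 141 + k^{2} + 253 k$
$n = - \frac{15651 \sqrt{18554}}{18554}$ ($n = \frac{141 + \left(\left(-1\right) 141\right)^{2} + 253 \left(\left(-1\right) 141\right)}{\sqrt{18554}} = \left(141 + \left(-141\right)^{2} + 253 \left(-141\right)\right) \frac{\sqrt{18554}}{18554} = \left(141 + 19881 - 35673\right) \frac{\sqrt{18554}}{18554} = - 15651 \frac{\sqrt{18554}}{18554} = - \frac{15651 \sqrt{18554}}{18554} \approx -114.9$)
$\frac{n}{70540} = \frac{\left(- \frac{15651}{18554}\right) \sqrt{18554}}{70540} = - \frac{15651 \sqrt{18554}}{18554} \cdot \frac{1}{70540} = - \frac{15651 \sqrt{18554}}{1308799160}$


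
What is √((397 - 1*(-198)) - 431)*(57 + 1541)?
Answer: 3196*√41 ≈ 20464.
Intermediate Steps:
√((397 - 1*(-198)) - 431)*(57 + 1541) = √((397 + 198) - 431)*1598 = √(595 - 431)*1598 = √164*1598 = (2*√41)*1598 = 3196*√41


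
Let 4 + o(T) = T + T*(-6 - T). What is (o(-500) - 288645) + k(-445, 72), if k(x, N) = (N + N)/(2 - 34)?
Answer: -1072307/2 ≈ -5.3615e+5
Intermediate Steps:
o(T) = -4 + T + T*(-6 - T) (o(T) = -4 + (T + T*(-6 - T)) = -4 + T + T*(-6 - T))
k(x, N) = -N/16 (k(x, N) = (2*N)/(-32) = (2*N)*(-1/32) = -N/16)
(o(-500) - 288645) + k(-445, 72) = ((-4 - 1*(-500)² - 5*(-500)) - 288645) - 1/16*72 = ((-4 - 1*250000 + 2500) - 288645) - 9/2 = ((-4 - 250000 + 2500) - 288645) - 9/2 = (-247504 - 288645) - 9/2 = -536149 - 9/2 = -1072307/2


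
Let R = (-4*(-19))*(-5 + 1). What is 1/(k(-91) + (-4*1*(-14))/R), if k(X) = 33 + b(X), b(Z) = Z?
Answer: -38/2211 ≈ -0.017187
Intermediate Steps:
R = -304 (R = 76*(-4) = -304)
k(X) = 33 + X
1/(k(-91) + (-4*1*(-14))/R) = 1/((33 - 91) + (-4*1*(-14))/(-304)) = 1/(-58 - 4*(-14)*(-1/304)) = 1/(-58 + 56*(-1/304)) = 1/(-58 - 7/38) = 1/(-2211/38) = -38/2211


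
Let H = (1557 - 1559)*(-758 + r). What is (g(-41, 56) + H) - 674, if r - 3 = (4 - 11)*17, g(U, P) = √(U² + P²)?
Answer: 1074 + √4817 ≈ 1143.4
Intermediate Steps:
g(U, P) = √(P² + U²)
r = -116 (r = 3 + (4 - 11)*17 = 3 - 7*17 = 3 - 119 = -116)
H = 1748 (H = (1557 - 1559)*(-758 - 116) = -2*(-874) = 1748)
(g(-41, 56) + H) - 674 = (√(56² + (-41)²) + 1748) - 674 = (√(3136 + 1681) + 1748) - 674 = (√4817 + 1748) - 674 = (1748 + √4817) - 674 = 1074 + √4817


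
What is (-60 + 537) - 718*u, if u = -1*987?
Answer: 709143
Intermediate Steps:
u = -987
(-60 + 537) - 718*u = (-60 + 537) - 718*(-987) = 477 + 708666 = 709143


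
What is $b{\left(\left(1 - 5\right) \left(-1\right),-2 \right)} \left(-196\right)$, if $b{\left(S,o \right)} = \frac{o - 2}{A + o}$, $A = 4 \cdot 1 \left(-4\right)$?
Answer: $- \frac{392}{9} \approx -43.556$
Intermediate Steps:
$A = -16$ ($A = 4 \left(-4\right) = -16$)
$b{\left(S,o \right)} = \frac{-2 + o}{-16 + o}$ ($b{\left(S,o \right)} = \frac{o - 2}{-16 + o} = \frac{-2 + o}{-16 + o}$)
$b{\left(\left(1 - 5\right) \left(-1\right),-2 \right)} \left(-196\right) = \frac{-2 - 2}{-16 - 2} \left(-196\right) = \frac{1}{-18} \left(-4\right) \left(-196\right) = \left(- \frac{1}{18}\right) \left(-4\right) \left(-196\right) = \frac{2}{9} \left(-196\right) = - \frac{392}{9}$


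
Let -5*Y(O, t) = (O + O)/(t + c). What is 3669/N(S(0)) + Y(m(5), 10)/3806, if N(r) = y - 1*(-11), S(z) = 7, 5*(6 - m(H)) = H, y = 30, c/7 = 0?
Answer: 69821029/780230 ≈ 89.488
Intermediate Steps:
c = 0 (c = 7*0 = 0)
m(H) = 6 - H/5
Y(O, t) = -2*O/(5*t) (Y(O, t) = -(O + O)/(5*(t + 0)) = -2*O/(5*t))
N(r) = 41 (N(r) = 30 - 1*(-11) = 30 + 11 = 41)
3669/N(S(0)) + Y(m(5), 10)/3806 = 3669/41 - ⅖*(6 - ⅕*5)/10/3806 = 3669*(1/41) - ⅖*(6 - 1)*⅒*(1/3806) = 3669/41 - ⅖*5*⅒*(1/3806) = 3669/41 - ⅕*1/3806 = 3669/41 - 1/19030 = 69821029/780230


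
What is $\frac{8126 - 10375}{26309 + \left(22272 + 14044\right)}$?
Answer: $- \frac{2249}{62625} \approx -0.035912$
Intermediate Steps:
$\frac{8126 - 10375}{26309 + \left(22272 + 14044\right)} = - \frac{2249}{26309 + 36316} = - \frac{2249}{62625}$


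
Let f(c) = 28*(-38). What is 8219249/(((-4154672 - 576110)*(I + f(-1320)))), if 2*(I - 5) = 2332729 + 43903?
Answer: -8219249/5616654044974 ≈ -1.4634e-6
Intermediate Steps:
f(c) = -1064
I = 1188321 (I = 5 + (2332729 + 43903)/2 = 5 + (½)*2376632 = 5 + 1188316 = 1188321)
8219249/(((-4154672 - 576110)*(I + f(-1320)))) = 8219249/(((-4154672 - 576110)*(1188321 - 1064))) = 8219249/((-4730782*1187257)) = 8219249/(-5616654044974) = 8219249*(-1/5616654044974) = -8219249/5616654044974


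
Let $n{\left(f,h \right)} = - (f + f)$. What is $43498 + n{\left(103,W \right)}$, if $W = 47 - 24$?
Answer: $43292$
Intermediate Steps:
$W = 23$ ($W = 47 - 24 = 23$)
$n{\left(f,h \right)} = - 2 f$
$43498 + n{\left(103,W \right)} = 43498 - 206 = 43292$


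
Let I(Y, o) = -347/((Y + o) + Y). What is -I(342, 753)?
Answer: 347/1437 ≈ 0.24148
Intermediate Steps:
I(Y, o) = -347/(o + 2*Y)
-I(342, 753) = -(-347)/(753 + 2*342) = -(-347)/(753 + 684) = -(-347)/1437 = -1*(-347/1437) = 347/1437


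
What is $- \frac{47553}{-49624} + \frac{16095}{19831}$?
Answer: $\frac{1741721823}{984093544} \approx 1.7699$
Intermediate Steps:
$- \frac{47553}{-49624} + \frac{16095}{19831} = \left(-47553\right) \left(- \frac{1}{49624}\right) + 16095 \cdot \frac{1}{19831} = \frac{47553}{49624} + \frac{16095}{19831} = \frac{1741721823}{984093544}$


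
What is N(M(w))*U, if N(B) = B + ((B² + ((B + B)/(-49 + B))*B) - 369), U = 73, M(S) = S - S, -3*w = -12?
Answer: -26937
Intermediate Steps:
w = 4 (w = -⅓*(-12) = 4)
M(S) = 0
N(B) = -369 + B + B² + 2*B²/(-49 + B) (N(B) = B + ((B² + ((2*B)/(-49 + B))*B) - 369) = B + ((B² + (2*B/(-49 + B))*B) - 369) = B + ((B² + 2*B²/(-49 + B)) - 369) = B + (-369 + B² + 2*B²/(-49 + B)) = -369 + B + B² + 2*B²/(-49 + B))
N(M(w))*U = ((18081 + 0³ - 418*0 - 46*0²)/(-49 + 0))*73 = ((18081 + 0 + 0 - 46*0)/(-49))*73 = -(18081 + 0 + 0 + 0)/49*73 = -1/49*18081*73 = -369*73 = -26937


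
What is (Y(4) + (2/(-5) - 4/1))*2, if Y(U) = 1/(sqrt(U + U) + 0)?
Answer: -44/5 + sqrt(2)/2 ≈ -8.0929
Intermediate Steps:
Y(U) = sqrt(2)/(2*sqrt(U)) (Y(U) = 1/(sqrt(2*U) + 0) = 1/(sqrt(2)*sqrt(U) + 0) = 1/(sqrt(2)*sqrt(U)) = sqrt(2)/(2*sqrt(U)))
(Y(4) + (2/(-5) - 4/1))*2 = (sqrt(2)/(2*sqrt(4)) + (2/(-5) - 4/1))*2 = ((1/2)*sqrt(2)*(1/2) + (2*(-1/5) - 4*1))*2 = (sqrt(2)/4 + (-2/5 - 4))*2 = (sqrt(2)/4 - 22/5)*2 = (-22/5 + sqrt(2)/4)*2 = -44/5 + sqrt(2)/2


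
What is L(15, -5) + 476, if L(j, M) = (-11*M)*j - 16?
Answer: 1285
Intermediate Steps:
L(j, M) = -16 - 11*M*j (L(j, M) = -11*M*j - 16 = -16 - 11*M*j)
L(15, -5) + 476 = (-16 - 11*(-5)*15) + 476 = (-16 + 825) + 476 = 809 + 476 = 1285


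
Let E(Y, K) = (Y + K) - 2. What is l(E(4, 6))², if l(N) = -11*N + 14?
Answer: 5476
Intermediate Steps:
E(Y, K) = -2 + K + Y (E(Y, K) = (K + Y) - 2 = -2 + K + Y)
l(N) = 14 - 11*N
l(E(4, 6))² = (14 - 11*(-2 + 6 + 4))² = (14 - 11*8)² = (14 - 88)² = (-74)² = 5476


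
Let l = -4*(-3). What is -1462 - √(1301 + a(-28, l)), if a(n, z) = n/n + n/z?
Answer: -1462 - √11697/3 ≈ -1498.1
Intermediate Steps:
l = 12
a(n, z) = 1 + n/z
-1462 - √(1301 + a(-28, l)) = -1462 - √(1301 + (-28 + 12)/12) = -1462 - √(1301 + (1/12)*(-16)) = -1462 - √(1301 - 4/3) = -1462 - √(3899/3) = -1462 - √11697/3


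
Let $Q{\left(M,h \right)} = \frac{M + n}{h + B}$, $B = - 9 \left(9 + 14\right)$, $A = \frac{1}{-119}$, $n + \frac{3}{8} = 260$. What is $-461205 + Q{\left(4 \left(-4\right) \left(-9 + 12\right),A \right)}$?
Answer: $- \frac{90890793227}{197072} \approx -4.6121 \cdot 10^{5}$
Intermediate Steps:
$n = \frac{2077}{8}$ ($n = - \frac{3}{8} + 260 = \frac{2077}{8} \approx 259.63$)
$A = - \frac{1}{119} \approx -0.0084034$
$B = -207$ ($B = \left(-9\right) 23 = -207$)
$Q{\left(M,h \right)} = \frac{\frac{2077}{8} + M}{-207 + h}$ ($Q{\left(M,h \right)} = \frac{M + \frac{2077}{8}}{h - 207} = \frac{\frac{2077}{8} + M}{-207 + h}$)
$-461205 + Q{\left(4 \left(-4\right) \left(-9 + 12\right),A \right)} = -461205 + \frac{\frac{2077}{8} + 4 \left(-4\right) \left(-9 + 12\right)}{-207 - \frac{1}{119}} = -461205 + \frac{\frac{2077}{8} - 48}{- \frac{24634}{119}} = -461205 - \frac{119 \left(\frac{2077}{8} - 48\right)}{24634} = -461205 - \frac{201467}{197072} = - \frac{90890793227}{197072}$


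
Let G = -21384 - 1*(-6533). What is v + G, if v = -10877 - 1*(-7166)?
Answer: -18562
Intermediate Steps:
v = -3711 (v = -10877 + 7166 = -3711)
G = -14851 (G = -21384 + 6533 = -14851)
v + G = -3711 - 14851 = -18562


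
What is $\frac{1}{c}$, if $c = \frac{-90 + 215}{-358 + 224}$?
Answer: $- \frac{134}{125} \approx -1.072$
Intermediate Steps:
$c = - \frac{125}{134}$ ($c = \frac{125}{-134} = 125 \left(- \frac{1}{134}\right) = - \frac{125}{134} \approx -0.93284$)
$\frac{1}{c} = \frac{1}{- \frac{125}{134}} = - \frac{134}{125}$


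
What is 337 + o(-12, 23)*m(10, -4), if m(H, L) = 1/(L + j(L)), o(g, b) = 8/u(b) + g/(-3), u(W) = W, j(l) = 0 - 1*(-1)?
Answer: 23153/69 ≈ 335.55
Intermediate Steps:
j(l) = 1 (j(l) = 0 + 1 = 1)
o(g, b) = 8/b - g/3 (o(g, b) = 8/b + g/(-3) = 8/b + g*(-1/3) = 8/b - g/3)
m(H, L) = 1/(1 + L) (m(H, L) = 1/(L + 1) = 1/(1 + L))
337 + o(-12, 23)*m(10, -4) = 337 + (8/23 - 1/3*(-12))/(1 - 4) = 337 + (8*(1/23) + 4)/(-3) = 337 + (8/23 + 4)*(-1/3) = 337 + (100/23)*(-1/3) = 337 - 100/69 = 23153/69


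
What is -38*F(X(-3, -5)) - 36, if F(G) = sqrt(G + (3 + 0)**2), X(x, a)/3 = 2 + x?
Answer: -36 - 38*sqrt(6) ≈ -129.08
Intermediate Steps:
X(x, a) = 6 + 3*x (X(x, a) = 3*(2 + x) = 6 + 3*x)
F(G) = sqrt(9 + G) (F(G) = sqrt(G + 3**2) = sqrt(G + 9) = sqrt(9 + G))
-38*F(X(-3, -5)) - 36 = -38*sqrt(9 + (6 + 3*(-3))) - 36 = -38*sqrt(9 + (6 - 9)) - 36 = -38*sqrt(9 - 3) - 36 = -38*sqrt(6) - 36 = -36 - 38*sqrt(6)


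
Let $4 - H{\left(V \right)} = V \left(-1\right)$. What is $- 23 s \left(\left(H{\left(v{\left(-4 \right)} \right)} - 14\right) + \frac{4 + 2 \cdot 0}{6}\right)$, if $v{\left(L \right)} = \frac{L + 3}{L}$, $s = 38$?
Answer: $\frac{47633}{6} \approx 7938.8$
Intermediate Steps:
$v{\left(L \right)} = \frac{3 + L}{L}$
$H{\left(V \right)} = 4 + V$ ($H{\left(V \right)} = 4 - V \left(-1\right) = 4 - - V = 4 + V$)
$- 23 s \left(\left(H{\left(v{\left(-4 \right)} \right)} - 14\right) + \frac{4 + 2 \cdot 0}{6}\right) = \left(-23\right) 38 \left(\left(\left(4 + \frac{3 - 4}{-4}\right) - 14\right) + \frac{4 + 2 \cdot 0}{6}\right) = - 874 \left(\left(\left(4 - - \frac{1}{4}\right) - 14\right) + \left(4 + 0\right) \frac{1}{6}\right) = - 874 \left(\left(\left(4 + \frac{1}{4}\right) - 14\right) + 4 \cdot \frac{1}{6}\right) = - 874 \left(\left(\frac{17}{4} - 14\right) + \frac{2}{3}\right) = - 874 \left(- \frac{39}{4} + \frac{2}{3}\right) = \left(-874\right) \left(- \frac{109}{12}\right) = \frac{47633}{6}$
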